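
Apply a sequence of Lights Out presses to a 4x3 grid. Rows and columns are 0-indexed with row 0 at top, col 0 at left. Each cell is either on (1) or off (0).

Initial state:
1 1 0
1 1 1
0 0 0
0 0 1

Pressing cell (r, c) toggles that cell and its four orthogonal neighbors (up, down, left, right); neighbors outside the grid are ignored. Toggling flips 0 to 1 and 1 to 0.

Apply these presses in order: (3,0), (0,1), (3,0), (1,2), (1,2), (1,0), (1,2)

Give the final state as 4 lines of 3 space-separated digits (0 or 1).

After press 1 at (3,0):
1 1 0
1 1 1
1 0 0
1 1 1

After press 2 at (0,1):
0 0 1
1 0 1
1 0 0
1 1 1

After press 3 at (3,0):
0 0 1
1 0 1
0 0 0
0 0 1

After press 4 at (1,2):
0 0 0
1 1 0
0 0 1
0 0 1

After press 5 at (1,2):
0 0 1
1 0 1
0 0 0
0 0 1

After press 6 at (1,0):
1 0 1
0 1 1
1 0 0
0 0 1

After press 7 at (1,2):
1 0 0
0 0 0
1 0 1
0 0 1

Answer: 1 0 0
0 0 0
1 0 1
0 0 1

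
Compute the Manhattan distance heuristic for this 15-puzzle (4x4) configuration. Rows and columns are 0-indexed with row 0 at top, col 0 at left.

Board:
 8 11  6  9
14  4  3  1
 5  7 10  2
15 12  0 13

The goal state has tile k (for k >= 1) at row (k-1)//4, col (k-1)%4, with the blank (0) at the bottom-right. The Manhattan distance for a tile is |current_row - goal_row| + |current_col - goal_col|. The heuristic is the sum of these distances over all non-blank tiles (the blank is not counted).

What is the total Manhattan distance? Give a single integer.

Tile 8: (0,0)->(1,3) = 4
Tile 11: (0,1)->(2,2) = 3
Tile 6: (0,2)->(1,1) = 2
Tile 9: (0,3)->(2,0) = 5
Tile 14: (1,0)->(3,1) = 3
Tile 4: (1,1)->(0,3) = 3
Tile 3: (1,2)->(0,2) = 1
Tile 1: (1,3)->(0,0) = 4
Tile 5: (2,0)->(1,0) = 1
Tile 7: (2,1)->(1,2) = 2
Tile 10: (2,2)->(2,1) = 1
Tile 2: (2,3)->(0,1) = 4
Tile 15: (3,0)->(3,2) = 2
Tile 12: (3,1)->(2,3) = 3
Tile 13: (3,3)->(3,0) = 3
Sum: 4 + 3 + 2 + 5 + 3 + 3 + 1 + 4 + 1 + 2 + 1 + 4 + 2 + 3 + 3 = 41

Answer: 41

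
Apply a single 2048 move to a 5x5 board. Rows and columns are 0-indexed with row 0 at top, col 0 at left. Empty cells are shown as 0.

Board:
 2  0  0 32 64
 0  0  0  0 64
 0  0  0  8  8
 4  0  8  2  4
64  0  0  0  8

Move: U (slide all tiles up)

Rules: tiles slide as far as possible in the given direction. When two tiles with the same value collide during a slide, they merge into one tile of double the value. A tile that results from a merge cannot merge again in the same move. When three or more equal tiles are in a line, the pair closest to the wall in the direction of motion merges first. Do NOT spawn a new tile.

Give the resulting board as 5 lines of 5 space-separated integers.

Answer:   2   0   8  32 128
  4   0   0   8   8
 64   0   0   2   4
  0   0   0   0   8
  0   0   0   0   0

Derivation:
Slide up:
col 0: [2, 0, 0, 4, 64] -> [2, 4, 64, 0, 0]
col 1: [0, 0, 0, 0, 0] -> [0, 0, 0, 0, 0]
col 2: [0, 0, 0, 8, 0] -> [8, 0, 0, 0, 0]
col 3: [32, 0, 8, 2, 0] -> [32, 8, 2, 0, 0]
col 4: [64, 64, 8, 4, 8] -> [128, 8, 4, 8, 0]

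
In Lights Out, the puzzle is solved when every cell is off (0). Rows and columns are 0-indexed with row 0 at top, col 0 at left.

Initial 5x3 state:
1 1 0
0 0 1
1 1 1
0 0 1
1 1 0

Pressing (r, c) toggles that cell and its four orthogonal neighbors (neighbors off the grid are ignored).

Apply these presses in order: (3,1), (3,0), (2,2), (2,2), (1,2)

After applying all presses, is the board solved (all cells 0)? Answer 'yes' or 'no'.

Answer: no

Derivation:
After press 1 at (3,1):
1 1 0
0 0 1
1 0 1
1 1 0
1 0 0

After press 2 at (3,0):
1 1 0
0 0 1
0 0 1
0 0 0
0 0 0

After press 3 at (2,2):
1 1 0
0 0 0
0 1 0
0 0 1
0 0 0

After press 4 at (2,2):
1 1 0
0 0 1
0 0 1
0 0 0
0 0 0

After press 5 at (1,2):
1 1 1
0 1 0
0 0 0
0 0 0
0 0 0

Lights still on: 4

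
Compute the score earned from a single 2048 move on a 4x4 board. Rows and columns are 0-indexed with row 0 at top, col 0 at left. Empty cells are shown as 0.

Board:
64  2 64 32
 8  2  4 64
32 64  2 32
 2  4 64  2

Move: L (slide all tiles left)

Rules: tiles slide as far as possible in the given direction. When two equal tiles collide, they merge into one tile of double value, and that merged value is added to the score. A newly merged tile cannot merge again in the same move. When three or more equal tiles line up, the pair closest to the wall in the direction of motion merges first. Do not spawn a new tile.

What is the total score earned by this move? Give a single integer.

Slide left:
row 0: [64, 2, 64, 32] -> [64, 2, 64, 32]  score +0 (running 0)
row 1: [8, 2, 4, 64] -> [8, 2, 4, 64]  score +0 (running 0)
row 2: [32, 64, 2, 32] -> [32, 64, 2, 32]  score +0 (running 0)
row 3: [2, 4, 64, 2] -> [2, 4, 64, 2]  score +0 (running 0)
Board after move:
64  2 64 32
 8  2  4 64
32 64  2 32
 2  4 64  2

Answer: 0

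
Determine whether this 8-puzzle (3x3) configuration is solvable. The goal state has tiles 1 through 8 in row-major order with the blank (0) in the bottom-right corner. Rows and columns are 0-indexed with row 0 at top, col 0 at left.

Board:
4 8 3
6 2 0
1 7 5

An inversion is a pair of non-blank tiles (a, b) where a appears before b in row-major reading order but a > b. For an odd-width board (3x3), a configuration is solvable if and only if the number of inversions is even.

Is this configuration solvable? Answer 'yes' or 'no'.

Inversions (pairs i<j in row-major order where tile[i] > tile[j] > 0): 16
16 is even, so the puzzle is solvable.

Answer: yes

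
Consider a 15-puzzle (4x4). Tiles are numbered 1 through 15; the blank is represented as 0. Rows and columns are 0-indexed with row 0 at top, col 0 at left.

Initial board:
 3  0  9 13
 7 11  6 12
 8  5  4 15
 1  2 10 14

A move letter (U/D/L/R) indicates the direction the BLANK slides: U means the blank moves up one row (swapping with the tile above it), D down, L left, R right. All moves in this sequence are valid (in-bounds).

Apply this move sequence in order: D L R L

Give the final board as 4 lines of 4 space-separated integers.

Answer:  3 11  9 13
 0  7  6 12
 8  5  4 15
 1  2 10 14

Derivation:
After move 1 (D):
 3 11  9 13
 7  0  6 12
 8  5  4 15
 1  2 10 14

After move 2 (L):
 3 11  9 13
 0  7  6 12
 8  5  4 15
 1  2 10 14

After move 3 (R):
 3 11  9 13
 7  0  6 12
 8  5  4 15
 1  2 10 14

After move 4 (L):
 3 11  9 13
 0  7  6 12
 8  5  4 15
 1  2 10 14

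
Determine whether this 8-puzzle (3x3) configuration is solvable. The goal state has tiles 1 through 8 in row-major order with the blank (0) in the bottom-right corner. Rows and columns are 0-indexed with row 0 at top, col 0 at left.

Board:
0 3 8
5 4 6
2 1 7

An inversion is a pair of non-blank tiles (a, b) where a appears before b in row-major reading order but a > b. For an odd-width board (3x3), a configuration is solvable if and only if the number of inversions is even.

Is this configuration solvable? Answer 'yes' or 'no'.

Inversions (pairs i<j in row-major order where tile[i] > tile[j] > 0): 16
16 is even, so the puzzle is solvable.

Answer: yes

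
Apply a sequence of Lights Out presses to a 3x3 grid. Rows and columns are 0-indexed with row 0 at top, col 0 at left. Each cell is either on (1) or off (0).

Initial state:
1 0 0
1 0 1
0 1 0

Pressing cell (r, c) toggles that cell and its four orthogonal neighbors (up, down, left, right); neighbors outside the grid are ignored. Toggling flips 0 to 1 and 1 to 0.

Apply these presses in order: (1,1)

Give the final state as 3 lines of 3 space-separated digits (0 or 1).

After press 1 at (1,1):
1 1 0
0 1 0
0 0 0

Answer: 1 1 0
0 1 0
0 0 0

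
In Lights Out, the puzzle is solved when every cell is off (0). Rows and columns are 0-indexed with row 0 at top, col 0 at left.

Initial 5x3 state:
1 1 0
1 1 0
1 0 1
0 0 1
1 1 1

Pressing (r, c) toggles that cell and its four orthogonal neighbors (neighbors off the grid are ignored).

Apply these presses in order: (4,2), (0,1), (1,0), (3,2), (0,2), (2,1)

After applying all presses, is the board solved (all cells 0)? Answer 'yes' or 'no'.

After press 1 at (4,2):
1 1 0
1 1 0
1 0 1
0 0 0
1 0 0

After press 2 at (0,1):
0 0 1
1 0 0
1 0 1
0 0 0
1 0 0

After press 3 at (1,0):
1 0 1
0 1 0
0 0 1
0 0 0
1 0 0

After press 4 at (3,2):
1 0 1
0 1 0
0 0 0
0 1 1
1 0 1

After press 5 at (0,2):
1 1 0
0 1 1
0 0 0
0 1 1
1 0 1

After press 6 at (2,1):
1 1 0
0 0 1
1 1 1
0 0 1
1 0 1

Lights still on: 9

Answer: no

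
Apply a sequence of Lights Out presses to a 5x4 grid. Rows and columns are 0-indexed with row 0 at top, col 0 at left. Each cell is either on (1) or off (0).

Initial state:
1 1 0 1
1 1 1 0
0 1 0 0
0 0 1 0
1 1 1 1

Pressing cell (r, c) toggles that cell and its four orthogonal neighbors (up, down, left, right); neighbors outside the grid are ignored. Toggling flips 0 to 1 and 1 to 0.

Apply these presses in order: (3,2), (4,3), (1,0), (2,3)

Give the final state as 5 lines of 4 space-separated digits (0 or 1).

After press 1 at (3,2):
1 1 0 1
1 1 1 0
0 1 1 0
0 1 0 1
1 1 0 1

After press 2 at (4,3):
1 1 0 1
1 1 1 0
0 1 1 0
0 1 0 0
1 1 1 0

After press 3 at (1,0):
0 1 0 1
0 0 1 0
1 1 1 0
0 1 0 0
1 1 1 0

After press 4 at (2,3):
0 1 0 1
0 0 1 1
1 1 0 1
0 1 0 1
1 1 1 0

Answer: 0 1 0 1
0 0 1 1
1 1 0 1
0 1 0 1
1 1 1 0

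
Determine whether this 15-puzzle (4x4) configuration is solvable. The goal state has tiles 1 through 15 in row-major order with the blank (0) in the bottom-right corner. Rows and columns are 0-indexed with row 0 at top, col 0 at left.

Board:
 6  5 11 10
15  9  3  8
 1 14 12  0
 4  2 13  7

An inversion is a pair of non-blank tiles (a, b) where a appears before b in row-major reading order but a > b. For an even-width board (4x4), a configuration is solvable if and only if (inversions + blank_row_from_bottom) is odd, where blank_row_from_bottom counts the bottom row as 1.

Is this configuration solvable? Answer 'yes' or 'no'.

Inversions: 56
Blank is in row 2 (0-indexed from top), which is row 2 counting from the bottom (bottom = 1).
56 + 2 = 58, which is even, so the puzzle is not solvable.

Answer: no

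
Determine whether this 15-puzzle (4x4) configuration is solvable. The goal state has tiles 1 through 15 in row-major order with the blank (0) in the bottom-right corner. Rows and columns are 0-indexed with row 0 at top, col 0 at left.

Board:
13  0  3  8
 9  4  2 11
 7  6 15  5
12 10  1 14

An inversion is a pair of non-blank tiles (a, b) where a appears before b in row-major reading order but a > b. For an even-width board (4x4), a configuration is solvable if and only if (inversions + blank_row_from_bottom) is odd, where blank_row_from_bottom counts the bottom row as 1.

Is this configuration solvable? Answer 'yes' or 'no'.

Inversions: 48
Blank is in row 0 (0-indexed from top), which is row 4 counting from the bottom (bottom = 1).
48 + 4 = 52, which is even, so the puzzle is not solvable.

Answer: no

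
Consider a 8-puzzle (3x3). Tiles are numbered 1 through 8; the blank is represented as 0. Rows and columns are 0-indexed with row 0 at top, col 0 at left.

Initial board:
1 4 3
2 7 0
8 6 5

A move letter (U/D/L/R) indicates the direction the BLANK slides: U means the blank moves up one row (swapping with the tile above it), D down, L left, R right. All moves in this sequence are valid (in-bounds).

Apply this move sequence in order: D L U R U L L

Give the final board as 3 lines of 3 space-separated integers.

After move 1 (D):
1 4 3
2 7 5
8 6 0

After move 2 (L):
1 4 3
2 7 5
8 0 6

After move 3 (U):
1 4 3
2 0 5
8 7 6

After move 4 (R):
1 4 3
2 5 0
8 7 6

After move 5 (U):
1 4 0
2 5 3
8 7 6

After move 6 (L):
1 0 4
2 5 3
8 7 6

After move 7 (L):
0 1 4
2 5 3
8 7 6

Answer: 0 1 4
2 5 3
8 7 6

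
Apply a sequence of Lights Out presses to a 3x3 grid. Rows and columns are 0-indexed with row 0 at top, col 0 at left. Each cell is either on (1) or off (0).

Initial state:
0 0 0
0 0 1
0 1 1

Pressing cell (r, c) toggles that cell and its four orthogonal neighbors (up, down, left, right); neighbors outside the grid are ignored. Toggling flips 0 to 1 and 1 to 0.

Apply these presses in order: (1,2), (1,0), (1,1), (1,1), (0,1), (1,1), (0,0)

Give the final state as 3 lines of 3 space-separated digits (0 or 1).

After press 1 at (1,2):
0 0 1
0 1 0
0 1 0

After press 2 at (1,0):
1 0 1
1 0 0
1 1 0

After press 3 at (1,1):
1 1 1
0 1 1
1 0 0

After press 4 at (1,1):
1 0 1
1 0 0
1 1 0

After press 5 at (0,1):
0 1 0
1 1 0
1 1 0

After press 6 at (1,1):
0 0 0
0 0 1
1 0 0

After press 7 at (0,0):
1 1 0
1 0 1
1 0 0

Answer: 1 1 0
1 0 1
1 0 0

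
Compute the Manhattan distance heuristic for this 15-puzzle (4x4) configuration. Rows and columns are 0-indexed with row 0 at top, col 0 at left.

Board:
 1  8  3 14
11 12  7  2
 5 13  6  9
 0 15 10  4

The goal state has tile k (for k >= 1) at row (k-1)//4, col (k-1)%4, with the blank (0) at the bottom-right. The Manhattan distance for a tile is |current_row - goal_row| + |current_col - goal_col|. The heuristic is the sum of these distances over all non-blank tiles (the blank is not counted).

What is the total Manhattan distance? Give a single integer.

Answer: 31

Derivation:
Tile 1: (0,0)->(0,0) = 0
Tile 8: (0,1)->(1,3) = 3
Tile 3: (0,2)->(0,2) = 0
Tile 14: (0,3)->(3,1) = 5
Tile 11: (1,0)->(2,2) = 3
Tile 12: (1,1)->(2,3) = 3
Tile 7: (1,2)->(1,2) = 0
Tile 2: (1,3)->(0,1) = 3
Tile 5: (2,0)->(1,0) = 1
Tile 13: (2,1)->(3,0) = 2
Tile 6: (2,2)->(1,1) = 2
Tile 9: (2,3)->(2,0) = 3
Tile 15: (3,1)->(3,2) = 1
Tile 10: (3,2)->(2,1) = 2
Tile 4: (3,3)->(0,3) = 3
Sum: 0 + 3 + 0 + 5 + 3 + 3 + 0 + 3 + 1 + 2 + 2 + 3 + 1 + 2 + 3 = 31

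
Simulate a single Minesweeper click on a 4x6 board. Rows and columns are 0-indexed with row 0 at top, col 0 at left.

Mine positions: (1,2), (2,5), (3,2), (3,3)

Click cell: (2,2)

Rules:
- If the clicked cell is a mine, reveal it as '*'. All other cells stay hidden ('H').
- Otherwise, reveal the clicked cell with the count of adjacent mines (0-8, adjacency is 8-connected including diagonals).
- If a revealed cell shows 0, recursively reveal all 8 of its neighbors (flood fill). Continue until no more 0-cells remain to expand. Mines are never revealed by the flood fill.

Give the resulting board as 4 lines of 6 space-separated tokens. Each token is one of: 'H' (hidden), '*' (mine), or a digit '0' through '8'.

H H H H H H
H H H H H H
H H 3 H H H
H H H H H H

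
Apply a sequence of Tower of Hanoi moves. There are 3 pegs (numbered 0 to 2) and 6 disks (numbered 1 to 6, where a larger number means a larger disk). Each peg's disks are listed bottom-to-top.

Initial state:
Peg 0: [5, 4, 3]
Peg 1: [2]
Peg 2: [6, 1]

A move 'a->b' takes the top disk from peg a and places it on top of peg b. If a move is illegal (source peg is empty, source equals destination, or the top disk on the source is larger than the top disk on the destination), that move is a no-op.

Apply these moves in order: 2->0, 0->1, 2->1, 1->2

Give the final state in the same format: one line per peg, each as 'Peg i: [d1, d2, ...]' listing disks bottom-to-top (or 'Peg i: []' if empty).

After move 1 (2->0):
Peg 0: [5, 4, 3, 1]
Peg 1: [2]
Peg 2: [6]

After move 2 (0->1):
Peg 0: [5, 4, 3]
Peg 1: [2, 1]
Peg 2: [6]

After move 3 (2->1):
Peg 0: [5, 4, 3]
Peg 1: [2, 1]
Peg 2: [6]

After move 4 (1->2):
Peg 0: [5, 4, 3]
Peg 1: [2]
Peg 2: [6, 1]

Answer: Peg 0: [5, 4, 3]
Peg 1: [2]
Peg 2: [6, 1]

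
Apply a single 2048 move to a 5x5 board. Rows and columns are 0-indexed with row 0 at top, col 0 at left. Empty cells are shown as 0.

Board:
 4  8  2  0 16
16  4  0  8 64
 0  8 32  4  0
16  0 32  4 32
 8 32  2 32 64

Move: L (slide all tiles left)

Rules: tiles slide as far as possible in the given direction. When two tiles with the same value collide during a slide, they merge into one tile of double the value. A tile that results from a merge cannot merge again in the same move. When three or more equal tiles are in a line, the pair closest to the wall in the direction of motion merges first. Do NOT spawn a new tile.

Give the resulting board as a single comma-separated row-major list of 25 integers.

Answer: 4, 8, 2, 16, 0, 16, 4, 8, 64, 0, 8, 32, 4, 0, 0, 16, 32, 4, 32, 0, 8, 32, 2, 32, 64

Derivation:
Slide left:
row 0: [4, 8, 2, 0, 16] -> [4, 8, 2, 16, 0]
row 1: [16, 4, 0, 8, 64] -> [16, 4, 8, 64, 0]
row 2: [0, 8, 32, 4, 0] -> [8, 32, 4, 0, 0]
row 3: [16, 0, 32, 4, 32] -> [16, 32, 4, 32, 0]
row 4: [8, 32, 2, 32, 64] -> [8, 32, 2, 32, 64]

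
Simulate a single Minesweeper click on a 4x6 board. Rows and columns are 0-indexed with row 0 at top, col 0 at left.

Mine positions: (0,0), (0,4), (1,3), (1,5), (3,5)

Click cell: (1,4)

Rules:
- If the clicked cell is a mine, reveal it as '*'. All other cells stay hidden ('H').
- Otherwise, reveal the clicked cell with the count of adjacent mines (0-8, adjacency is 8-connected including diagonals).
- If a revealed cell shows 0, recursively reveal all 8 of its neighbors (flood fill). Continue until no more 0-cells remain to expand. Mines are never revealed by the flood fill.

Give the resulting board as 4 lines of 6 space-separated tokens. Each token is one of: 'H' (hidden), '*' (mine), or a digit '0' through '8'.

H H H H H H
H H H H 3 H
H H H H H H
H H H H H H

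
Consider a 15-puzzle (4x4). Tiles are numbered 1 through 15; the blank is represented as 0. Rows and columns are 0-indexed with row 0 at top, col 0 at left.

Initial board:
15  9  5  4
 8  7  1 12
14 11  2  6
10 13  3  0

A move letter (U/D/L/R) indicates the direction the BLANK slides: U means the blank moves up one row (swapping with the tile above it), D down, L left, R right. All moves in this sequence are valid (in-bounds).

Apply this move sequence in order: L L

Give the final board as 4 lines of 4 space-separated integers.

Answer: 15  9  5  4
 8  7  1 12
14 11  2  6
10  0 13  3

Derivation:
After move 1 (L):
15  9  5  4
 8  7  1 12
14 11  2  6
10 13  0  3

After move 2 (L):
15  9  5  4
 8  7  1 12
14 11  2  6
10  0 13  3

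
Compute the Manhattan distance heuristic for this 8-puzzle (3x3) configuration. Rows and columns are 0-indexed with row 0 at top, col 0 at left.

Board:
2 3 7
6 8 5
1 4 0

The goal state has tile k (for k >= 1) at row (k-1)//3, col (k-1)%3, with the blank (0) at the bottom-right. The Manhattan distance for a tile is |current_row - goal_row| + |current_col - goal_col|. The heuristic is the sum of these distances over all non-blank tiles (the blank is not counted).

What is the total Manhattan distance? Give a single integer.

Tile 2: at (0,0), goal (0,1), distance |0-0|+|0-1| = 1
Tile 3: at (0,1), goal (0,2), distance |0-0|+|1-2| = 1
Tile 7: at (0,2), goal (2,0), distance |0-2|+|2-0| = 4
Tile 6: at (1,0), goal (1,2), distance |1-1|+|0-2| = 2
Tile 8: at (1,1), goal (2,1), distance |1-2|+|1-1| = 1
Tile 5: at (1,2), goal (1,1), distance |1-1|+|2-1| = 1
Tile 1: at (2,0), goal (0,0), distance |2-0|+|0-0| = 2
Tile 4: at (2,1), goal (1,0), distance |2-1|+|1-0| = 2
Sum: 1 + 1 + 4 + 2 + 1 + 1 + 2 + 2 = 14

Answer: 14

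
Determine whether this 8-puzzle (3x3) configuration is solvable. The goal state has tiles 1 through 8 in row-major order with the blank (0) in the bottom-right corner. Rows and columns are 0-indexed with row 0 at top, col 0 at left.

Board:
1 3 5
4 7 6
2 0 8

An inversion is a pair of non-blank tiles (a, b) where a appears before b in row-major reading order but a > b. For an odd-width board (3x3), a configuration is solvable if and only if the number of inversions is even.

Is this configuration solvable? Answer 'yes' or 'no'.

Inversions (pairs i<j in row-major order where tile[i] > tile[j] > 0): 7
7 is odd, so the puzzle is not solvable.

Answer: no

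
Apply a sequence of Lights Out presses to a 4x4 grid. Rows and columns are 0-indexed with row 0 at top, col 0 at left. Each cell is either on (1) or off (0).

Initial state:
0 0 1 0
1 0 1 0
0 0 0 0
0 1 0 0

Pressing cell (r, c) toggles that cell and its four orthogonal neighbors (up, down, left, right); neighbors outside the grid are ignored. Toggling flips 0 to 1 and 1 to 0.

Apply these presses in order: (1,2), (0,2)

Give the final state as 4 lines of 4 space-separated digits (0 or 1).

Answer: 0 1 1 1
1 1 1 1
0 0 1 0
0 1 0 0

Derivation:
After press 1 at (1,2):
0 0 0 0
1 1 0 1
0 0 1 0
0 1 0 0

After press 2 at (0,2):
0 1 1 1
1 1 1 1
0 0 1 0
0 1 0 0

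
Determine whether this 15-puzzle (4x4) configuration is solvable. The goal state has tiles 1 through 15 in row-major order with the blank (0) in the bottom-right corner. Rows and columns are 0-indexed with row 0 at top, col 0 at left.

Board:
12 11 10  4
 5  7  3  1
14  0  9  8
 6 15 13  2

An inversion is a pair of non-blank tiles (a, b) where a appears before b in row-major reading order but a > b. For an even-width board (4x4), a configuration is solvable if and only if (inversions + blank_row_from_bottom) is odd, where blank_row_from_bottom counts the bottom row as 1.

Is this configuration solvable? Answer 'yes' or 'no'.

Answer: no

Derivation:
Inversions: 56
Blank is in row 2 (0-indexed from top), which is row 2 counting from the bottom (bottom = 1).
56 + 2 = 58, which is even, so the puzzle is not solvable.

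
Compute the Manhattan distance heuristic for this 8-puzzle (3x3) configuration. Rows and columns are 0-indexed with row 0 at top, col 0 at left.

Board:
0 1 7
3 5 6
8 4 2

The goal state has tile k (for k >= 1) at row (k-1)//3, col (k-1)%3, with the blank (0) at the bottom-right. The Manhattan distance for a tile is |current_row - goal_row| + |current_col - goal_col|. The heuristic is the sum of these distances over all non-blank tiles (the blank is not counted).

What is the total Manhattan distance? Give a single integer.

Tile 1: at (0,1), goal (0,0), distance |0-0|+|1-0| = 1
Tile 7: at (0,2), goal (2,0), distance |0-2|+|2-0| = 4
Tile 3: at (1,0), goal (0,2), distance |1-0|+|0-2| = 3
Tile 5: at (1,1), goal (1,1), distance |1-1|+|1-1| = 0
Tile 6: at (1,2), goal (1,2), distance |1-1|+|2-2| = 0
Tile 8: at (2,0), goal (2,1), distance |2-2|+|0-1| = 1
Tile 4: at (2,1), goal (1,0), distance |2-1|+|1-0| = 2
Tile 2: at (2,2), goal (0,1), distance |2-0|+|2-1| = 3
Sum: 1 + 4 + 3 + 0 + 0 + 1 + 2 + 3 = 14

Answer: 14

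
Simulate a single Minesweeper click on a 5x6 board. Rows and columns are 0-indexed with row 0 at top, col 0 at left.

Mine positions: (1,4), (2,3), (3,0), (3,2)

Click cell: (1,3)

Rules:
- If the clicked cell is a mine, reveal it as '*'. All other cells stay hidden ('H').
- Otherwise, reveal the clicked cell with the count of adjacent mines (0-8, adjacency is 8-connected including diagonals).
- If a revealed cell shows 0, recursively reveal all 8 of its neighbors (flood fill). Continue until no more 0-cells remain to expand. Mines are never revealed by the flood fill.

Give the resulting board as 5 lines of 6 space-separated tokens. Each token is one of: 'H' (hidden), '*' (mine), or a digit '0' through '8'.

H H H H H H
H H H 2 H H
H H H H H H
H H H H H H
H H H H H H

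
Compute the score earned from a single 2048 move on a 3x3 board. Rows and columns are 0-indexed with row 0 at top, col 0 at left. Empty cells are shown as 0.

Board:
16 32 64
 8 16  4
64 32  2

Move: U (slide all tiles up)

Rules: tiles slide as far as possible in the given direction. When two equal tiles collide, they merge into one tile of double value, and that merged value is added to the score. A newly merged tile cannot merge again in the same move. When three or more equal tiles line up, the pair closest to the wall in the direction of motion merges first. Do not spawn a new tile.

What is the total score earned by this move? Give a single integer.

Answer: 0

Derivation:
Slide up:
col 0: [16, 8, 64] -> [16, 8, 64]  score +0 (running 0)
col 1: [32, 16, 32] -> [32, 16, 32]  score +0 (running 0)
col 2: [64, 4, 2] -> [64, 4, 2]  score +0 (running 0)
Board after move:
16 32 64
 8 16  4
64 32  2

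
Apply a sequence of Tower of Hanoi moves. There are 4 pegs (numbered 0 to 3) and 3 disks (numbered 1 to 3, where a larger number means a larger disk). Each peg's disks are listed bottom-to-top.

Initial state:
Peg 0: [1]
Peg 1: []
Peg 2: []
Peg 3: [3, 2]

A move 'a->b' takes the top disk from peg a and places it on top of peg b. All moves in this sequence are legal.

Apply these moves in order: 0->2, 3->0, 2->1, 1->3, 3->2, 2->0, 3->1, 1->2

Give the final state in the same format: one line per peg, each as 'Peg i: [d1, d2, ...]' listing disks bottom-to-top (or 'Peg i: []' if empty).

Answer: Peg 0: [2, 1]
Peg 1: []
Peg 2: [3]
Peg 3: []

Derivation:
After move 1 (0->2):
Peg 0: []
Peg 1: []
Peg 2: [1]
Peg 3: [3, 2]

After move 2 (3->0):
Peg 0: [2]
Peg 1: []
Peg 2: [1]
Peg 3: [3]

After move 3 (2->1):
Peg 0: [2]
Peg 1: [1]
Peg 2: []
Peg 3: [3]

After move 4 (1->3):
Peg 0: [2]
Peg 1: []
Peg 2: []
Peg 3: [3, 1]

After move 5 (3->2):
Peg 0: [2]
Peg 1: []
Peg 2: [1]
Peg 3: [3]

After move 6 (2->0):
Peg 0: [2, 1]
Peg 1: []
Peg 2: []
Peg 3: [3]

After move 7 (3->1):
Peg 0: [2, 1]
Peg 1: [3]
Peg 2: []
Peg 3: []

After move 8 (1->2):
Peg 0: [2, 1]
Peg 1: []
Peg 2: [3]
Peg 3: []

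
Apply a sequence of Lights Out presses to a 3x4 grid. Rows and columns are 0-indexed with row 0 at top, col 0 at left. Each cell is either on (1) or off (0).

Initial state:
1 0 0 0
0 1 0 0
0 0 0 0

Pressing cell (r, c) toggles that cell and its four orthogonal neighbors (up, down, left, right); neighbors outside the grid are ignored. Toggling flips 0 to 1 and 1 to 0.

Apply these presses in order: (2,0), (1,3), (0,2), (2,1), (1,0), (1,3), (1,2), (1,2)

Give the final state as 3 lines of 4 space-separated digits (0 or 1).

After press 1 at (2,0):
1 0 0 0
1 1 0 0
1 1 0 0

After press 2 at (1,3):
1 0 0 1
1 1 1 1
1 1 0 1

After press 3 at (0,2):
1 1 1 0
1 1 0 1
1 1 0 1

After press 4 at (2,1):
1 1 1 0
1 0 0 1
0 0 1 1

After press 5 at (1,0):
0 1 1 0
0 1 0 1
1 0 1 1

After press 6 at (1,3):
0 1 1 1
0 1 1 0
1 0 1 0

After press 7 at (1,2):
0 1 0 1
0 0 0 1
1 0 0 0

After press 8 at (1,2):
0 1 1 1
0 1 1 0
1 0 1 0

Answer: 0 1 1 1
0 1 1 0
1 0 1 0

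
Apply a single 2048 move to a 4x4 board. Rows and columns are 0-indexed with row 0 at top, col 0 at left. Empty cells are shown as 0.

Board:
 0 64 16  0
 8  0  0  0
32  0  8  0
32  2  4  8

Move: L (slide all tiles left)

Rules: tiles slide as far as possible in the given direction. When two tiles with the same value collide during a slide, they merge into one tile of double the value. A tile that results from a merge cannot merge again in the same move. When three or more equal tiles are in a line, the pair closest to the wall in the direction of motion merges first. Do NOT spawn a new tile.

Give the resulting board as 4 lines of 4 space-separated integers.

Slide left:
row 0: [0, 64, 16, 0] -> [64, 16, 0, 0]
row 1: [8, 0, 0, 0] -> [8, 0, 0, 0]
row 2: [32, 0, 8, 0] -> [32, 8, 0, 0]
row 3: [32, 2, 4, 8] -> [32, 2, 4, 8]

Answer: 64 16  0  0
 8  0  0  0
32  8  0  0
32  2  4  8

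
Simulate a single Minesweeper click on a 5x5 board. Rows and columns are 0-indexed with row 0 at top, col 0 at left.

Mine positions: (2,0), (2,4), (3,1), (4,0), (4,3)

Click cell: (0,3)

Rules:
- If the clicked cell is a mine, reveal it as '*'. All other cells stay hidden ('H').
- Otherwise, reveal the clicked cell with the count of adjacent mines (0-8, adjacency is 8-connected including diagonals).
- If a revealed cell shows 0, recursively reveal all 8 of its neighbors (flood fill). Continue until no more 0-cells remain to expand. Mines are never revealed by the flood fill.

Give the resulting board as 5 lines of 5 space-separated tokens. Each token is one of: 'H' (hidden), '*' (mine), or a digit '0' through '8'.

0 0 0 0 0
1 1 0 1 1
H 2 1 1 H
H H H H H
H H H H H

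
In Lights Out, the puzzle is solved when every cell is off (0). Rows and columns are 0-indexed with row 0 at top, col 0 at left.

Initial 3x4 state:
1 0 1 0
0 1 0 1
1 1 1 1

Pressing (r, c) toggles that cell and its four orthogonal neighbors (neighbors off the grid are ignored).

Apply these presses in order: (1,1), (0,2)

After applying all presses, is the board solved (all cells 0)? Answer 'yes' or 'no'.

Answer: no

Derivation:
After press 1 at (1,1):
1 1 1 0
1 0 1 1
1 0 1 1

After press 2 at (0,2):
1 0 0 1
1 0 0 1
1 0 1 1

Lights still on: 7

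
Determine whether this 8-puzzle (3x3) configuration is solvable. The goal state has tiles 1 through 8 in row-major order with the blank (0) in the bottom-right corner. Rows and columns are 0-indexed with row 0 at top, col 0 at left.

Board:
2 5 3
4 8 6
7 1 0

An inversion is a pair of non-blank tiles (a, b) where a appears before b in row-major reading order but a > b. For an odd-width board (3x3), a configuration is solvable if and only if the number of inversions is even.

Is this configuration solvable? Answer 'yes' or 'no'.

Inversions (pairs i<j in row-major order where tile[i] > tile[j] > 0): 11
11 is odd, so the puzzle is not solvable.

Answer: no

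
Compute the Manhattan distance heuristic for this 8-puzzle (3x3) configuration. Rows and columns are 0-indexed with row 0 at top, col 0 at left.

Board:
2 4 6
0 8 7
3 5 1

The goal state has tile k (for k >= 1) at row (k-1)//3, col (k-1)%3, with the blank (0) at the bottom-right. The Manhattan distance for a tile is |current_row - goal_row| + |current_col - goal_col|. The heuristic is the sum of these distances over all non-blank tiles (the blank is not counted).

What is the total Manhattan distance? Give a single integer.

Answer: 17

Derivation:
Tile 2: at (0,0), goal (0,1), distance |0-0|+|0-1| = 1
Tile 4: at (0,1), goal (1,0), distance |0-1|+|1-0| = 2
Tile 6: at (0,2), goal (1,2), distance |0-1|+|2-2| = 1
Tile 8: at (1,1), goal (2,1), distance |1-2|+|1-1| = 1
Tile 7: at (1,2), goal (2,0), distance |1-2|+|2-0| = 3
Tile 3: at (2,0), goal (0,2), distance |2-0|+|0-2| = 4
Tile 5: at (2,1), goal (1,1), distance |2-1|+|1-1| = 1
Tile 1: at (2,2), goal (0,0), distance |2-0|+|2-0| = 4
Sum: 1 + 2 + 1 + 1 + 3 + 4 + 1 + 4 = 17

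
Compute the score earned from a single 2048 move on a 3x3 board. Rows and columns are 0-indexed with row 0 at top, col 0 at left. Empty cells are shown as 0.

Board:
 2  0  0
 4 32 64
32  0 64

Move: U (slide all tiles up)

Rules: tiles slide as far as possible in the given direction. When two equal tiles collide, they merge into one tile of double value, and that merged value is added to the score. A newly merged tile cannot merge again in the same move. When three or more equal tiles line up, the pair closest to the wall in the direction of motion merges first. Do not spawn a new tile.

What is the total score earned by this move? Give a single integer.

Slide up:
col 0: [2, 4, 32] -> [2, 4, 32]  score +0 (running 0)
col 1: [0, 32, 0] -> [32, 0, 0]  score +0 (running 0)
col 2: [0, 64, 64] -> [128, 0, 0]  score +128 (running 128)
Board after move:
  2  32 128
  4   0   0
 32   0   0

Answer: 128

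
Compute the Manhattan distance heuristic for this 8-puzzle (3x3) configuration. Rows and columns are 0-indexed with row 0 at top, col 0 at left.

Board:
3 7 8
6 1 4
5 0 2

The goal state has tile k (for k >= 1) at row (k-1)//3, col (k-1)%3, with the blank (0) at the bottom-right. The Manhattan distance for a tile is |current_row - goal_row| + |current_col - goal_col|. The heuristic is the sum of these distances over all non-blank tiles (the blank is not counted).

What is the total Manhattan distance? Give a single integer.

Tile 3: (0,0)->(0,2) = 2
Tile 7: (0,1)->(2,0) = 3
Tile 8: (0,2)->(2,1) = 3
Tile 6: (1,0)->(1,2) = 2
Tile 1: (1,1)->(0,0) = 2
Tile 4: (1,2)->(1,0) = 2
Tile 5: (2,0)->(1,1) = 2
Tile 2: (2,2)->(0,1) = 3
Sum: 2 + 3 + 3 + 2 + 2 + 2 + 2 + 3 = 19

Answer: 19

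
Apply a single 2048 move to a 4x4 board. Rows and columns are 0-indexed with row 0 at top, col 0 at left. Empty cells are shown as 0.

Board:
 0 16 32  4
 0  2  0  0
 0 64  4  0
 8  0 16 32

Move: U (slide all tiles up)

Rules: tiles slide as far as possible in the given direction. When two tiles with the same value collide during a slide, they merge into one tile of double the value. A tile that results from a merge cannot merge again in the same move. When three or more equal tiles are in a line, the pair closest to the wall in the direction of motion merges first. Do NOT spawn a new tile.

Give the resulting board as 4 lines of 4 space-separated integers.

Slide up:
col 0: [0, 0, 0, 8] -> [8, 0, 0, 0]
col 1: [16, 2, 64, 0] -> [16, 2, 64, 0]
col 2: [32, 0, 4, 16] -> [32, 4, 16, 0]
col 3: [4, 0, 0, 32] -> [4, 32, 0, 0]

Answer:  8 16 32  4
 0  2  4 32
 0 64 16  0
 0  0  0  0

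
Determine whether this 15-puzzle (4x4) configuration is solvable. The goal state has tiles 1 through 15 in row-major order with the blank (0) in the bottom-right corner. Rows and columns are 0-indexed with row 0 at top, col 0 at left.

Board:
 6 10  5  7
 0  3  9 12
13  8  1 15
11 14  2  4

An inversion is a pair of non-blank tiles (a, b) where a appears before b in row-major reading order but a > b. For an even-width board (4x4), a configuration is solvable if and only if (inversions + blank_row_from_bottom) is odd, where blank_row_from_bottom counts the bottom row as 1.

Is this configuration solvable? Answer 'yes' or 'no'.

Answer: yes

Derivation:
Inversions: 48
Blank is in row 1 (0-indexed from top), which is row 3 counting from the bottom (bottom = 1).
48 + 3 = 51, which is odd, so the puzzle is solvable.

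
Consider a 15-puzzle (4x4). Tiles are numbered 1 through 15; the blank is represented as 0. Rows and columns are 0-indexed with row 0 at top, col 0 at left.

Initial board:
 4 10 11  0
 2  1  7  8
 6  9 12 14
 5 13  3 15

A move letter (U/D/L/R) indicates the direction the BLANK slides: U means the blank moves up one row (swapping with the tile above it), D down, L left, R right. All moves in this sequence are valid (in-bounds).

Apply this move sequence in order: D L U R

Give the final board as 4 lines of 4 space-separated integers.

After move 1 (D):
 4 10 11  8
 2  1  7  0
 6  9 12 14
 5 13  3 15

After move 2 (L):
 4 10 11  8
 2  1  0  7
 6  9 12 14
 5 13  3 15

After move 3 (U):
 4 10  0  8
 2  1 11  7
 6  9 12 14
 5 13  3 15

After move 4 (R):
 4 10  8  0
 2  1 11  7
 6  9 12 14
 5 13  3 15

Answer:  4 10  8  0
 2  1 11  7
 6  9 12 14
 5 13  3 15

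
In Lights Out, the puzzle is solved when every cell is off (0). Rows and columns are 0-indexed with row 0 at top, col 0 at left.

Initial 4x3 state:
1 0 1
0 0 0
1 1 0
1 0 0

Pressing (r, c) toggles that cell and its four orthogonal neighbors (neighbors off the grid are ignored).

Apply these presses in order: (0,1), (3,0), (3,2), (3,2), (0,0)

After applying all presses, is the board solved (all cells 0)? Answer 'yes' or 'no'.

Answer: no

Derivation:
After press 1 at (0,1):
0 1 0
0 1 0
1 1 0
1 0 0

After press 2 at (3,0):
0 1 0
0 1 0
0 1 0
0 1 0

After press 3 at (3,2):
0 1 0
0 1 0
0 1 1
0 0 1

After press 4 at (3,2):
0 1 0
0 1 0
0 1 0
0 1 0

After press 5 at (0,0):
1 0 0
1 1 0
0 1 0
0 1 0

Lights still on: 5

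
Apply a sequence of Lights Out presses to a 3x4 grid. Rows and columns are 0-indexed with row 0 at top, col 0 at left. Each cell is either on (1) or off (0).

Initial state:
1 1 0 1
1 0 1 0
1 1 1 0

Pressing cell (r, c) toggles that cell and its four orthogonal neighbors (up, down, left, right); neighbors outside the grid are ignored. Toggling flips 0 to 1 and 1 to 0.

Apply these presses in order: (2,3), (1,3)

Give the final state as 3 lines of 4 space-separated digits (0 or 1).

After press 1 at (2,3):
1 1 0 1
1 0 1 1
1 1 0 1

After press 2 at (1,3):
1 1 0 0
1 0 0 0
1 1 0 0

Answer: 1 1 0 0
1 0 0 0
1 1 0 0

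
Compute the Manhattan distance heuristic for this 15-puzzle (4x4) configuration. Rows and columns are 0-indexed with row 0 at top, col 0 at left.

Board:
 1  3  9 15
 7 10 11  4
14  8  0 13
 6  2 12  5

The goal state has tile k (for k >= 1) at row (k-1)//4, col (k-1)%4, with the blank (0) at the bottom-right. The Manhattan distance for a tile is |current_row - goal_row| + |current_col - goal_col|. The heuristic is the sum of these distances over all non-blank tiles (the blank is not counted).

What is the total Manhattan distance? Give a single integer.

Answer: 36

Derivation:
Tile 1: (0,0)->(0,0) = 0
Tile 3: (0,1)->(0,2) = 1
Tile 9: (0,2)->(2,0) = 4
Tile 15: (0,3)->(3,2) = 4
Tile 7: (1,0)->(1,2) = 2
Tile 10: (1,1)->(2,1) = 1
Tile 11: (1,2)->(2,2) = 1
Tile 4: (1,3)->(0,3) = 1
Tile 14: (2,0)->(3,1) = 2
Tile 8: (2,1)->(1,3) = 3
Tile 13: (2,3)->(3,0) = 4
Tile 6: (3,0)->(1,1) = 3
Tile 2: (3,1)->(0,1) = 3
Tile 12: (3,2)->(2,3) = 2
Tile 5: (3,3)->(1,0) = 5
Sum: 0 + 1 + 4 + 4 + 2 + 1 + 1 + 1 + 2 + 3 + 4 + 3 + 3 + 2 + 5 = 36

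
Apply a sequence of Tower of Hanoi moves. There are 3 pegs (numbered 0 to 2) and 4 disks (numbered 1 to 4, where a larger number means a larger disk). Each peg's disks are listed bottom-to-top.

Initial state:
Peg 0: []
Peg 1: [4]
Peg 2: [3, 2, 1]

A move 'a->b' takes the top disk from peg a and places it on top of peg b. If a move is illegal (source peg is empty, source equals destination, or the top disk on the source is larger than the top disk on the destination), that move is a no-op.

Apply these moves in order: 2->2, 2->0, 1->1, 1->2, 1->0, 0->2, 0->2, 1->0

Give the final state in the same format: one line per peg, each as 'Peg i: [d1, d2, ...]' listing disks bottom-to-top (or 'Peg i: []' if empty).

After move 1 (2->2):
Peg 0: []
Peg 1: [4]
Peg 2: [3, 2, 1]

After move 2 (2->0):
Peg 0: [1]
Peg 1: [4]
Peg 2: [3, 2]

After move 3 (1->1):
Peg 0: [1]
Peg 1: [4]
Peg 2: [3, 2]

After move 4 (1->2):
Peg 0: [1]
Peg 1: [4]
Peg 2: [3, 2]

After move 5 (1->0):
Peg 0: [1]
Peg 1: [4]
Peg 2: [3, 2]

After move 6 (0->2):
Peg 0: []
Peg 1: [4]
Peg 2: [3, 2, 1]

After move 7 (0->2):
Peg 0: []
Peg 1: [4]
Peg 2: [3, 2, 1]

After move 8 (1->0):
Peg 0: [4]
Peg 1: []
Peg 2: [3, 2, 1]

Answer: Peg 0: [4]
Peg 1: []
Peg 2: [3, 2, 1]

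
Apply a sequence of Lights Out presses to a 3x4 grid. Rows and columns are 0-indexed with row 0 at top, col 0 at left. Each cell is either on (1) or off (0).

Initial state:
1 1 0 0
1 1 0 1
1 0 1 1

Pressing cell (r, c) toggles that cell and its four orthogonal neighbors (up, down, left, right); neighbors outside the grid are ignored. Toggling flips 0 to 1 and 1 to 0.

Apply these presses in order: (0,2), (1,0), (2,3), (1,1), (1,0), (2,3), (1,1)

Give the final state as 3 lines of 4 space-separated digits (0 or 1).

After press 1 at (0,2):
1 0 1 1
1 1 1 1
1 0 1 1

After press 2 at (1,0):
0 0 1 1
0 0 1 1
0 0 1 1

After press 3 at (2,3):
0 0 1 1
0 0 1 0
0 0 0 0

After press 4 at (1,1):
0 1 1 1
1 1 0 0
0 1 0 0

After press 5 at (1,0):
1 1 1 1
0 0 0 0
1 1 0 0

After press 6 at (2,3):
1 1 1 1
0 0 0 1
1 1 1 1

After press 7 at (1,1):
1 0 1 1
1 1 1 1
1 0 1 1

Answer: 1 0 1 1
1 1 1 1
1 0 1 1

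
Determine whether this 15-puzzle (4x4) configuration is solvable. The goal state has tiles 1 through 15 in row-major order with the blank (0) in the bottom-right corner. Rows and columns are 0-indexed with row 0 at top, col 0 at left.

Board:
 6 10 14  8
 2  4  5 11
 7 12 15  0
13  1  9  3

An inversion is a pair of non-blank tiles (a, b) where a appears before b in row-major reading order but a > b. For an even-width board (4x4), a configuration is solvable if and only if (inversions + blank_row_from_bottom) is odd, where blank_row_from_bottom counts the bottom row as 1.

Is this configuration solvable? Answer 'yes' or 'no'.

Inversions: 52
Blank is in row 2 (0-indexed from top), which is row 2 counting from the bottom (bottom = 1).
52 + 2 = 54, which is even, so the puzzle is not solvable.

Answer: no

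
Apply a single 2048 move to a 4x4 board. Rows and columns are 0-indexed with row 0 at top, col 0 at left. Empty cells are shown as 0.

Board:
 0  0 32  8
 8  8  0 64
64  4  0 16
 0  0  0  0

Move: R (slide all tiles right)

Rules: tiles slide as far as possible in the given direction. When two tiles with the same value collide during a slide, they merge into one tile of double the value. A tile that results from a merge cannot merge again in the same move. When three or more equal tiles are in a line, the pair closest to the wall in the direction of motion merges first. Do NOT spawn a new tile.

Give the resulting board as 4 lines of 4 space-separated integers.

Answer:  0  0 32  8
 0  0 16 64
 0 64  4 16
 0  0  0  0

Derivation:
Slide right:
row 0: [0, 0, 32, 8] -> [0, 0, 32, 8]
row 1: [8, 8, 0, 64] -> [0, 0, 16, 64]
row 2: [64, 4, 0, 16] -> [0, 64, 4, 16]
row 3: [0, 0, 0, 0] -> [0, 0, 0, 0]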